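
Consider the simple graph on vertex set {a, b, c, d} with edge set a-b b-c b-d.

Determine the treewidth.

1

A width-1 tree decomposition is:
Bags: B1 = {a, b}  B2 = {b, d}  B3 = {b, c}
Tree: B1–B2, B2–B3
The largest bag has 2 vertices, giving width 1; this decomposition certifies tw(G) ≤ 1. G has an edge, so its treewidth is at least 1. Therefore the treewidth is 1.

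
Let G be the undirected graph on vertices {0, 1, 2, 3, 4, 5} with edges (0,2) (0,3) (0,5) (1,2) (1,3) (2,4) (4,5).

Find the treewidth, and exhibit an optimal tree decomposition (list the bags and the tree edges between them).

Treewidth 2.
One optimal decomposition is:
Bags: B1 = {2, 4, 5}  B2 = {0, 2, 5}  B3 = {0, 1, 2}  B4 = {0, 1, 3}
Tree: B1–B2, B2–B3, B3–B4

The largest bag has 3 vertices, giving width 2; this decomposition certifies tw(G) ≤ 2. The edges 4–5–0–2–4 form a cycle, so G is not a tree and its treewidth is at least 2. Hence tw(G) = 2 exactly.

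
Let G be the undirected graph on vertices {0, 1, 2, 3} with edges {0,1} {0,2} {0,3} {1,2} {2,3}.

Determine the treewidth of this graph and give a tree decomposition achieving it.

The largest bag has 3 vertices, giving width 2; this decomposition certifies tw(G) ≤ 2. For the lower bound, the 3 vertices {0, 1, 2} are pairwise adjacent, and any tree decomposition puts a clique entirely inside one bag — forcing width ≥ 2. Therefore the treewidth is 2.

Treewidth 2.
One such decomposition:
Bags: B1 = {0, 1, 2}  B2 = {0, 2, 3}
Tree: B1–B2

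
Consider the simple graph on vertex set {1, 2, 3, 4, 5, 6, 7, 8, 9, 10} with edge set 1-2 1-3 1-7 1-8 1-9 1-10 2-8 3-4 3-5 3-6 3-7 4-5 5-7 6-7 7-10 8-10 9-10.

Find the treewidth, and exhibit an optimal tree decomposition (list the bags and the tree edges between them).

Each bag holds 3 vertices, so the decomposition has width 2, which upper-bounds the treewidth. For the lower bound, the 3 vertices {1, 8, 10} are pairwise adjacent, and any tree decomposition puts a clique entirely inside one bag — forcing width ≥ 2. Therefore the treewidth is 2.

Treewidth 2.
Bags: B1 = {3, 6, 7}  B2 = {1, 3, 7}  B3 = {1, 7, 10}  B4 = {3, 5, 7}  B5 = {1, 8, 10}  B6 = {1, 2, 8}  B7 = {3, 4, 5}  B8 = {1, 9, 10}
Tree: B1–B2, B2–B3, B1–B4, B3–B5, B5–B6, B4–B7, B5–B8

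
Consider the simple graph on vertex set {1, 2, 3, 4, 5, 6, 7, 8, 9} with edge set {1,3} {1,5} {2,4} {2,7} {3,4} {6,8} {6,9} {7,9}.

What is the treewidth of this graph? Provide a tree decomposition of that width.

Treewidth 1.
One optimal decomposition is:
Bags: B1 = {1, 5}  B2 = {1, 3}  B3 = {3, 4}  B4 = {2, 4}  B5 = {2, 7}  B6 = {7, 9}  B7 = {6, 9}  B8 = {6, 8}
Tree: B1–B2, B2–B3, B3–B4, B4–B5, B5–B6, B6–B7, B7–B8

Every bag has size at most 2, so the width is 2 − 1 = 1 and tw(G) ≤ 1. G has an edge, so its treewidth is at least 1. The upper and lower bounds meet at 1, so that is the treewidth.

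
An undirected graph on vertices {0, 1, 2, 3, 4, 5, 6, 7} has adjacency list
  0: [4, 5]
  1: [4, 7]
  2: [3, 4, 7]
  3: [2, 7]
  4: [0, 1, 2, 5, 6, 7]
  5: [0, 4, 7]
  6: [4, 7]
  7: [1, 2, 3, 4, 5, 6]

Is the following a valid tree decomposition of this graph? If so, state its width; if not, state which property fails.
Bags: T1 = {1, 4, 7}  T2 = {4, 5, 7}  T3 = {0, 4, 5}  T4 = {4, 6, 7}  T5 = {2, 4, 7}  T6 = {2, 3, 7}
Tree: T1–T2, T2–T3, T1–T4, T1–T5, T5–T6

Vertex coverage: the bags together contain {0, 1, 2, 3, 4, 5, 6, 7}, the full vertex set. Edge coverage: each edge of G has both endpoints in at least one bag. Running intersection: for every vertex, the bags containing it form a connected subtree. All three properties hold, so this is a valid tree decomposition of width max|bag| − 1 = 2, and hence tw(G) ≤ 2.

Yes; width 2.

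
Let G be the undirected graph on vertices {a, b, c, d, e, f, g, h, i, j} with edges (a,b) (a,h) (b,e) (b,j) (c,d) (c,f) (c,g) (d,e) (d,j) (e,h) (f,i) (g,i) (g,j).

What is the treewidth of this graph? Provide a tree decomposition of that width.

Treewidth 2.
One optimal decomposition is:
Bags: B1 = {a, e, h}  B2 = {a, b, e}  B3 = {b, d, e}  B4 = {b, d, j}  B5 = {c, d, j}  B6 = {c, g, j}  B7 = {c, f, g}  B8 = {f, g, i}
Tree: B1–B2, B2–B3, B3–B4, B4–B5, B5–B6, B6–B7, B7–B8

Each bag holds 3 vertices, so the decomposition has width 2, which upper-bounds the treewidth. Since h–a–b–e–h is a cycle in G, G is not acyclic. Forests are exactly the graphs of treewidth ≤ 1, so tw(G) ≥ 2. Hence tw(G) = 2 exactly.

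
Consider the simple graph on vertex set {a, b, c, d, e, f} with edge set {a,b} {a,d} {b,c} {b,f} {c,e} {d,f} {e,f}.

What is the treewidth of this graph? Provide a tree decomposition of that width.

Each bag holds 3 vertices, so the decomposition has width 2, which upper-bounds the treewidth. Since c–e–f–b–c is a cycle in G, G is not acyclic. Forests are exactly the graphs of treewidth ≤ 1, so tw(G) ≥ 2. Therefore the treewidth is 2.

Treewidth 2.
One optimal decomposition is:
Bags: B1 = {b, c, e}  B2 = {b, e, f}  B3 = {a, b, f}  B4 = {a, d, f}
Tree: B1–B2, B2–B3, B3–B4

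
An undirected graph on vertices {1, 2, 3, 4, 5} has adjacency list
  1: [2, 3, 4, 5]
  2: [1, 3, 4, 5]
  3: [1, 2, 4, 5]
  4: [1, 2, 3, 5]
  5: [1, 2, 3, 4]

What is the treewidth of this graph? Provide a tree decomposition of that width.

Treewidth 4.
One optimal decomposition is:
Bags: B1 = {1, 2, 3, 4, 5}
Tree: (single bag)

A single bag containing all 5 vertices is trivially a valid decomposition of width 4. Conversely, {1, 2, 3, 4, 5} is a clique of size 5, and the vertices of any clique must share a bag in every tree decomposition; so some bag has ≥ 5 vertices and tw(G) ≥ 4. Combining the bounds, tw(G) = 4.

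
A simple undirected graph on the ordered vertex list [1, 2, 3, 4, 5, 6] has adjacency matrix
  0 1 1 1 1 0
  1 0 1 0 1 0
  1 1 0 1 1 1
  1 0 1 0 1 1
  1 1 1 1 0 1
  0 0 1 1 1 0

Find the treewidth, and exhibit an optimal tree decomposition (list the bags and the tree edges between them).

Every bag has size at most 4, so the width is 4 − 1 = 3 and tw(G) ≤ 3. For the lower bound, the 4 vertices {1, 2, 3, 5} are pairwise adjacent, and any tree decomposition puts a clique entirely inside one bag — forcing width ≥ 3. Therefore the treewidth is 3.

Treewidth 3.
Bags: B1 = {3, 4, 5, 6}  B2 = {1, 3, 4, 5}  B3 = {1, 2, 3, 5}
Tree: B1–B2, B2–B3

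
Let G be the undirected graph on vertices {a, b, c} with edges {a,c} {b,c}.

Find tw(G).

1

A width-1 tree decomposition is:
Bags: B1 = {b, c}  B2 = {a, c}
Tree: B1–B2
Each bag holds 2 vertices, so the decomposition has width 1, which upper-bounds the treewidth. Since G has at least one edge (e.g. b–c), it is not an edgeless graph, so tw(G) ≥ 1. Therefore the treewidth is 1.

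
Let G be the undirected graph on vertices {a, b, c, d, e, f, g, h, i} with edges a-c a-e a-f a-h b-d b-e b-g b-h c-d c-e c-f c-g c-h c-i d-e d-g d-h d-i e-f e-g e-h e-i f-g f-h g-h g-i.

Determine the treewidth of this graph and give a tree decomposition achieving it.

Treewidth 4.
One such decomposition:
Bags: B1 = {c, e, f, g, h}  B2 = {c, d, e, g, h}  B3 = {a, c, e, f, h}  B4 = {c, d, e, g, i}  B5 = {b, d, e, g, h}
Tree: B1–B2, B1–B3, B2–B4, B2–B5

Each bag holds 5 vertices, so the decomposition has width 4, which upper-bounds the treewidth. Conversely, {c, d, e, g, h} is a clique of size 5, and the vertices of any clique must share a bag in every tree decomposition; so some bag has ≥ 5 vertices and tw(G) ≥ 4. The upper and lower bounds meet at 4, so that is the treewidth.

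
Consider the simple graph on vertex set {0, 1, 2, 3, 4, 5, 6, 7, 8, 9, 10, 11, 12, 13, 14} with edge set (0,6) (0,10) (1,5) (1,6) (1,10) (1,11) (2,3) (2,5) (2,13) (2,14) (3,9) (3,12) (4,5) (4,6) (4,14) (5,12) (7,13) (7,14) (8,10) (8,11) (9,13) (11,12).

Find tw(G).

3

A width-3 tree decomposition is:
Bags: B1 = {0, 8, 10, 11}  B2 = {0, 1, 10, 11}  B3 = {0, 1, 6, 11}  B4 = {1, 6, 11, 12}  B5 = {1, 5, 6, 12}  B6 = {4, 5, 6, 12}  B7 = {3, 4, 5, 12}  B8 = {2, 3, 4, 5}  B9 = {2, 3, 4, 14}  B10 = {2, 3, 9, 14}  B11 = {2, 9, 13, 14}  B12 = {7, 9, 13, 14}
Tree: B1–B2, B2–B3, B3–B4, B4–B5, B5–B6, B6–B7, B7–B8, B8–B9, B9–B10, B10–B11, B11–B12
The largest bag has 4 vertices, giving width 3; this decomposition certifies tw(G) ≤ 3. For the lower bound: the 4 vertex sets {0,8,10}, {11}, {1}, {4,5,6,12} are disjoint, each induces a connected subgraph, and every pair is joined by at least one edge of G. Contracting each set to a single vertex therefore yields K_{4} as a minor, and since treewidth is minor-monotone, tw(G) ≥ tw(K_{4}) = 3. Therefore the treewidth is 3.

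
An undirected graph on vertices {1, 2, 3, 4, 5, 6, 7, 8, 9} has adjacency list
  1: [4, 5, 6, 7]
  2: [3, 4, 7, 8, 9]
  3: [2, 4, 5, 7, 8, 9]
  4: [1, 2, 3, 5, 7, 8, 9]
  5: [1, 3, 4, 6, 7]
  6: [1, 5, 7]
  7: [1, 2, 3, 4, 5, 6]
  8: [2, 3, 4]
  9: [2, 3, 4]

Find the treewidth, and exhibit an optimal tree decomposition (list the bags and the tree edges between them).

The largest bag has 4 vertices, giving width 3; this decomposition certifies tw(G) ≤ 3. For the lower bound, the 4 vertices {1, 4, 5, 7} are pairwise adjacent, and any tree decomposition puts a clique entirely inside one bag — forcing width ≥ 3. Therefore the treewidth is 3.

Treewidth 3.
Bags: B1 = {3, 4, 5, 7}  B2 = {2, 3, 4, 7}  B3 = {1, 4, 5, 7}  B4 = {2, 3, 4, 8}  B5 = {2, 3, 4, 9}  B6 = {1, 5, 6, 7}
Tree: B1–B2, B1–B3, B2–B4, B2–B5, B3–B6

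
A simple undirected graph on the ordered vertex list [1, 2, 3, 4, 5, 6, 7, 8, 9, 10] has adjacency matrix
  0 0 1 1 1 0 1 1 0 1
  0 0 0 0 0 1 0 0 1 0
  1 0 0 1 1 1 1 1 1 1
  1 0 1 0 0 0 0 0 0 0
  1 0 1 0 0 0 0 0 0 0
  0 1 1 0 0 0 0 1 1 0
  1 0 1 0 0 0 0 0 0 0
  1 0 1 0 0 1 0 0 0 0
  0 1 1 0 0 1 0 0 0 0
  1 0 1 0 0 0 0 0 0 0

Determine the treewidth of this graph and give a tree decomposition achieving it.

Every bag has size at most 3, so the width is 3 − 1 = 2 and tw(G) ≤ 2. On the other hand G contains the 3-clique {2, 6, 9}. A clique must lie in a single bag of any decomposition, so no decomposition can have width below 2. Combining the bounds, tw(G) = 2.

Treewidth 2.
One such decomposition:
Bags: B1 = {1, 3, 8}  B2 = {3, 6, 8}  B3 = {1, 3, 5}  B4 = {3, 6, 9}  B5 = {1, 3, 7}  B6 = {2, 6, 9}  B7 = {1, 3, 4}  B8 = {1, 3, 10}
Tree: B1–B2, B1–B3, B2–B4, B3–B5, B4–B6, B5–B7, B1–B8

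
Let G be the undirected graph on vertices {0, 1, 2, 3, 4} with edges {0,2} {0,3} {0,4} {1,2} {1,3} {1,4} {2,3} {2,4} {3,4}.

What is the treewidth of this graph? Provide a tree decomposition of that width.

Treewidth 3.
One optimal decomposition is:
Bags: B1 = {1, 2, 3, 4}  B2 = {0, 2, 3, 4}
Tree: B1–B2

Each bag holds 4 vertices, so the decomposition has width 3, which upper-bounds the treewidth. Conversely, {0, 2, 3, 4} is a clique of size 4, and the vertices of any clique must share a bag in every tree decomposition; so some bag has ≥ 4 vertices and tw(G) ≥ 3. Hence tw(G) = 3 exactly.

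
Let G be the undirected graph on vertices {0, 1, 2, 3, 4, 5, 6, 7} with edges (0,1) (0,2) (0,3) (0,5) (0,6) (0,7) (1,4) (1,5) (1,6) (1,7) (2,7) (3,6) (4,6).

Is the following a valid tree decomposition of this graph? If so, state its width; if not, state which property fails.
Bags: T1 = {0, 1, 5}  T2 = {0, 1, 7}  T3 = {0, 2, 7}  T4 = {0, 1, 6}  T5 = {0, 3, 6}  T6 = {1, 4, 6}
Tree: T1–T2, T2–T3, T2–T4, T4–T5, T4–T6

Yes; width 2.

Checking the three conditions: (i) the bags cover all of {0, 1, 2, 3, 4, 5, 6, 7}; (ii) for each edge, some bag contains both endpoints; (iii) the bags containing any fixed vertex form a subtree. All hold, so the decomposition is valid with width 3 − 1 = 2.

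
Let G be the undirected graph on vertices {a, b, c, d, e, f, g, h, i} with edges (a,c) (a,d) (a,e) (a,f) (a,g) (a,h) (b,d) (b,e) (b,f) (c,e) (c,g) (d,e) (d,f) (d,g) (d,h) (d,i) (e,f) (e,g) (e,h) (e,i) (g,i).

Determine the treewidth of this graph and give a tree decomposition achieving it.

Treewidth 3.
Bags: B1 = {a, c, e, g}  B2 = {a, d, e, g}  B3 = {a, d, e, f}  B4 = {b, d, e, f}  B5 = {d, e, g, i}  B6 = {a, d, e, h}
Tree: B1–B2, B2–B3, B3–B4, B2–B5, B2–B6

Each bag holds 4 vertices, so the decomposition has width 3, which upper-bounds the treewidth. On the other hand G contains the 4-clique {a, d, e, g}. A clique must lie in a single bag of any decomposition, so no decomposition can have width below 3. The upper and lower bounds meet at 3, so that is the treewidth.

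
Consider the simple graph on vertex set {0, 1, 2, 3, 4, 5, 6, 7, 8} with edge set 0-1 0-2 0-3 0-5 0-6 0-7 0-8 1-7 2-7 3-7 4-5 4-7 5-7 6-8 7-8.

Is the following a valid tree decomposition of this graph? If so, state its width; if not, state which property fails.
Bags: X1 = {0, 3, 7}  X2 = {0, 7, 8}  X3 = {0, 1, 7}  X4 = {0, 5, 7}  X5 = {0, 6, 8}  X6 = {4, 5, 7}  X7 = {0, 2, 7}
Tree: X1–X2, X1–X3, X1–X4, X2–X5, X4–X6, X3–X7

Yes; width 2.

Every vertex of G appears in some bag (union = {0, 1, 2, 3, 4, 5, 6, 7, 8}); every edge is covered by a bag; and for each vertex v the set of bags containing v is connected in the bag tree. The decomposition is therefore valid. The largest bag has 3 vertices, so the width is 2.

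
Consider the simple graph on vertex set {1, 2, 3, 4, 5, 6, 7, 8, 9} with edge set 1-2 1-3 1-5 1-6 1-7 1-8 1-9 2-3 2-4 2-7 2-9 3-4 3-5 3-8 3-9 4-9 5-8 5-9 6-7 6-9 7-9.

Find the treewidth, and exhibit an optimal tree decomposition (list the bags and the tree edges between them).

Treewidth 3.
One such decomposition:
Bags: B1 = {1, 3, 5, 9}  B2 = {1, 2, 3, 9}  B3 = {1, 2, 7, 9}  B4 = {2, 3, 4, 9}  B5 = {1, 6, 7, 9}  B6 = {1, 3, 5, 8}
Tree: B1–B2, B2–B3, B2–B4, B3–B5, B1–B6

Each bag holds 4 vertices, so the decomposition has width 3, which upper-bounds the treewidth. For the lower bound, the 4 vertices {1, 3, 5, 8} are pairwise adjacent, and any tree decomposition puts a clique entirely inside one bag — forcing width ≥ 3. Therefore the treewidth is 3.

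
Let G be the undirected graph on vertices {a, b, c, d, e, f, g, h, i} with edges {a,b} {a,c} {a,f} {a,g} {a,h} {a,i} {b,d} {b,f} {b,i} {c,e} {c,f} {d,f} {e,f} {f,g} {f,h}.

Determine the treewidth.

A width-2 tree decomposition is:
Bags: B1 = {a, c, f}  B2 = {a, f, h}  B3 = {c, e, f}  B4 = {a, f, g}  B5 = {a, b, f}  B6 = {b, d, f}  B7 = {a, b, i}
Tree: B1–B2, B1–B3, B1–B4, B2–B5, B5–B6, B5–B7
The largest bag has 3 vertices, giving width 2; this decomposition certifies tw(G) ≤ 2. For the lower bound, the 3 vertices {b, d, f} are pairwise adjacent, and any tree decomposition puts a clique entirely inside one bag — forcing width ≥ 2. Combining the bounds, tw(G) = 2.

2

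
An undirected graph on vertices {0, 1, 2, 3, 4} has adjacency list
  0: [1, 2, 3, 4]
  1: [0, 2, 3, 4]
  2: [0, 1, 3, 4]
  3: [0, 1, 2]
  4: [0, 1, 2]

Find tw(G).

3

A width-3 tree decomposition is:
Bags: B1 = {0, 1, 2, 4}  B2 = {0, 1, 2, 3}
Tree: B1–B2
Each bag holds 4 vertices, so the decomposition has width 3, which upper-bounds the treewidth. Conversely, {0, 1, 2, 3} is a clique of size 4, and the vertices of any clique must share a bag in every tree decomposition; so some bag has ≥ 4 vertices and tw(G) ≥ 3. Combining the bounds, tw(G) = 3.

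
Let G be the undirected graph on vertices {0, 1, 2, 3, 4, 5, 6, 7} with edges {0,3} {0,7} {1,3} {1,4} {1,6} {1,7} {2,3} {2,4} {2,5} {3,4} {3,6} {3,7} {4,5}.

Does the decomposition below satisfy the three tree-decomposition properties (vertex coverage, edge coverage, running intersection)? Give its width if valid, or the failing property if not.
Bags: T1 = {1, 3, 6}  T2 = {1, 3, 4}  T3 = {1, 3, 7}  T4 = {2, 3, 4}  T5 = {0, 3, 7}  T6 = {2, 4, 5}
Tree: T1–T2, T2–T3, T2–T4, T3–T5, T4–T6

Checking the three conditions: (i) the bags cover all of {0, 1, 2, 3, 4, 5, 6, 7}; (ii) for each edge, some bag contains both endpoints; (iii) the bags containing any fixed vertex form a subtree. All hold, so the decomposition is valid with width 3 − 1 = 2.

Yes; width 2.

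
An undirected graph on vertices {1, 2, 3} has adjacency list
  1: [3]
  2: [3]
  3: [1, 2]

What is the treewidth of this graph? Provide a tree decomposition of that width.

Every bag has size at most 2, so the width is 2 − 1 = 1 and tw(G) ≤ 1. Any graph with an edge has treewidth ≥ 1, and G has the edge 2–3. The upper and lower bounds meet at 1, so that is the treewidth.

Treewidth 1.
One optimal decomposition is:
Bags: B1 = {2, 3}  B2 = {1, 3}
Tree: B1–B2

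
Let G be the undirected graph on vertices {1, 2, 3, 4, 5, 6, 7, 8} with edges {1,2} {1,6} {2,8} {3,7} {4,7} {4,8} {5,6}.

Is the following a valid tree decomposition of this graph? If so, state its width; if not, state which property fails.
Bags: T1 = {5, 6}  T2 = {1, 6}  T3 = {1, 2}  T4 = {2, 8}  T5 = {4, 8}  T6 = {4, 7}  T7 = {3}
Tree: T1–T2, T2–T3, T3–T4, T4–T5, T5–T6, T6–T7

A tree decomposition must satisfy three properties: every vertex lies in some bag; for every edge, both endpoints lie together in some bag; and for every vertex, the bags containing it form a connected subtree. Here edge (7,3) lies in no bag, so the decomposition is invalid.

No — edge (7,3) lies in no bag.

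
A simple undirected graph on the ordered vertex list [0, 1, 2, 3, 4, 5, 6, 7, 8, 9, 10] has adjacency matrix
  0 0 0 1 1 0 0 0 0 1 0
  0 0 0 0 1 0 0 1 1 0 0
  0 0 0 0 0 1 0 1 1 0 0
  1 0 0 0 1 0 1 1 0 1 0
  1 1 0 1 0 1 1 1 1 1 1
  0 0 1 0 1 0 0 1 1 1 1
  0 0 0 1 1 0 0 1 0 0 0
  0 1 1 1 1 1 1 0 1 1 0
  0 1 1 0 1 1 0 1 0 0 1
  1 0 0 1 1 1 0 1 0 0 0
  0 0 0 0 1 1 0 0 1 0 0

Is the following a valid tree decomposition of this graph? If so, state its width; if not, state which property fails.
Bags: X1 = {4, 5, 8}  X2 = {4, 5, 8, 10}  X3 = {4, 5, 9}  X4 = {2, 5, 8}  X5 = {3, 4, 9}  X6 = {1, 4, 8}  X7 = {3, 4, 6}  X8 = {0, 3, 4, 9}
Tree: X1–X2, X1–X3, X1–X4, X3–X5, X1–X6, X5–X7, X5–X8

A tree decomposition must satisfy three properties: every vertex lies in some bag; for every edge, both endpoints lie together in some bag; and for every vertex, the bags containing it form a connected subtree. Here vertex 7 appears in no bag, so the decomposition is invalid.

No — vertex 7 appears in no bag.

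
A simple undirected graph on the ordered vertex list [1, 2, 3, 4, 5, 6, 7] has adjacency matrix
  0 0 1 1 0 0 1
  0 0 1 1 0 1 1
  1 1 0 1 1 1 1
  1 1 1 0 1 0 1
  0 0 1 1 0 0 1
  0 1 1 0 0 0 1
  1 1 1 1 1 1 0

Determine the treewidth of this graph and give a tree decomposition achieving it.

Treewidth 3.
One optimal decomposition is:
Bags: B1 = {2, 3, 4, 7}  B2 = {1, 3, 4, 7}  B3 = {3, 4, 5, 7}  B4 = {2, 3, 6, 7}
Tree: B1–B2, B1–B3, B1–B4

Each bag holds 4 vertices, so the decomposition has width 3, which upper-bounds the treewidth. On the other hand G contains the 4-clique {1, 3, 4, 7}. A clique must lie in a single bag of any decomposition, so no decomposition can have width below 3. Combining the bounds, tw(G) = 3.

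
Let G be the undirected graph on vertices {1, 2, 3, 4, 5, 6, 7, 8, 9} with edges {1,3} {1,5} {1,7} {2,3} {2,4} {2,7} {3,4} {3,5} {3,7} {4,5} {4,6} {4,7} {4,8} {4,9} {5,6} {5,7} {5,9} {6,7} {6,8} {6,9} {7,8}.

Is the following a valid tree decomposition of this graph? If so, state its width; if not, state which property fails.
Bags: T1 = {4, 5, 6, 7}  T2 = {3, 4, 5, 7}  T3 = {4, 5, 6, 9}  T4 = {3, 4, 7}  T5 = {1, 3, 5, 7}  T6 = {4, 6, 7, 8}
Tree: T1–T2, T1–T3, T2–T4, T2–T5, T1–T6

A tree decomposition must satisfy three properties: every vertex lies in some bag; for every edge, both endpoints lie together in some bag; and for every vertex, the bags containing it form a connected subtree. Here vertex 2 appears in no bag, so the decomposition is invalid.

No — vertex 2 appears in no bag.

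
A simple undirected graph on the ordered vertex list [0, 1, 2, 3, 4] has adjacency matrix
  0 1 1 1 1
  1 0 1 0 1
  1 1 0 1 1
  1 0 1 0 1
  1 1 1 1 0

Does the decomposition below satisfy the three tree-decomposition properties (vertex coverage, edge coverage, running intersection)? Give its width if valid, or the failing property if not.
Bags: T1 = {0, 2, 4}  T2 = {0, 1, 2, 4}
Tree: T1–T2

A tree decomposition must satisfy three properties: every vertex lies in some bag; for every edge, both endpoints lie together in some bag; and for every vertex, the bags containing it form a connected subtree. Here vertex 3 appears in no bag, so the decomposition is invalid.

No — vertex 3 appears in no bag.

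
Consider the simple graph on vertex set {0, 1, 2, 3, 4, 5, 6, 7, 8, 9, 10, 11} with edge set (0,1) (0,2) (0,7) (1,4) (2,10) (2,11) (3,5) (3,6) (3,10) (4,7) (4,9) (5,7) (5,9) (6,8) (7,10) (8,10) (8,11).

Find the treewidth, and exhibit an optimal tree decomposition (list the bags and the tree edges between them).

The largest bag has 4 vertices, giving width 3; this decomposition certifies tw(G) ≤ 3. For the lower bound: the 4 vertex sets {6,8,11}, {2}, {10}, {0,3,5,7} are disjoint, each induces a connected subgraph, and every pair is joined by at least one edge of G. Contracting each set to a single vertex therefore yields K_{4} as a minor, and since treewidth is minor-monotone, tw(G) ≥ tw(K_{4}) = 3. Therefore the treewidth is 3.

Treewidth 3.
One optimal decomposition is:
Bags: B1 = {2, 6, 8, 11}  B2 = {2, 6, 8, 10}  B3 = {2, 3, 6, 10}  B4 = {0, 2, 3, 10}  B5 = {0, 3, 7, 10}  B6 = {0, 3, 5, 7}  B7 = {0, 1, 5, 7}  B8 = {1, 4, 5, 7}  B9 = {1, 4, 5, 9}
Tree: B1–B2, B2–B3, B3–B4, B4–B5, B5–B6, B6–B7, B7–B8, B8–B9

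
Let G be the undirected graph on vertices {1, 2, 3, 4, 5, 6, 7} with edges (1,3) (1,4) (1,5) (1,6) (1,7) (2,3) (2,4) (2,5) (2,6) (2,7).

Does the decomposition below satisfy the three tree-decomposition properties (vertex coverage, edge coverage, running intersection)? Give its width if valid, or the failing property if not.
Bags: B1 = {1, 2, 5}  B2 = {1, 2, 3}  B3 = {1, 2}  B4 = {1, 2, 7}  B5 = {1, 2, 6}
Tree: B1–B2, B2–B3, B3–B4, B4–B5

No — vertex 4 appears in no bag.

A tree decomposition must satisfy three properties: every vertex lies in some bag; for every edge, both endpoints lie together in some bag; and for every vertex, the bags containing it form a connected subtree. Here vertex 4 appears in no bag, so the decomposition is invalid.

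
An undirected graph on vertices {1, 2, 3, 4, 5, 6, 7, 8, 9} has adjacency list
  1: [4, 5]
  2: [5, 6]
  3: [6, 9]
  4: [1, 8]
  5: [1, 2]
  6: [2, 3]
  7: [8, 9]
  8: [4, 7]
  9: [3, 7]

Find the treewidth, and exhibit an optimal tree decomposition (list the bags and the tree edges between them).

Treewidth 2.
One such decomposition:
Bags: B1 = {3, 7, 9}  B2 = {3, 7, 8}  B3 = {3, 4, 8}  B4 = {1, 3, 4}  B5 = {1, 3, 5}  B6 = {2, 3, 5}  B7 = {2, 3, 6}
Tree: B1–B2, B2–B3, B3–B4, B4–B5, B5–B6, B6–B7

Each bag holds 3 vertices, so the decomposition has width 2, which upper-bounds the treewidth. Since 3–9–7–8–4–1–5–2–6–3 is a cycle in G, G is not acyclic. Forests are exactly the graphs of treewidth ≤ 1, so tw(G) ≥ 2. Therefore the treewidth is 2.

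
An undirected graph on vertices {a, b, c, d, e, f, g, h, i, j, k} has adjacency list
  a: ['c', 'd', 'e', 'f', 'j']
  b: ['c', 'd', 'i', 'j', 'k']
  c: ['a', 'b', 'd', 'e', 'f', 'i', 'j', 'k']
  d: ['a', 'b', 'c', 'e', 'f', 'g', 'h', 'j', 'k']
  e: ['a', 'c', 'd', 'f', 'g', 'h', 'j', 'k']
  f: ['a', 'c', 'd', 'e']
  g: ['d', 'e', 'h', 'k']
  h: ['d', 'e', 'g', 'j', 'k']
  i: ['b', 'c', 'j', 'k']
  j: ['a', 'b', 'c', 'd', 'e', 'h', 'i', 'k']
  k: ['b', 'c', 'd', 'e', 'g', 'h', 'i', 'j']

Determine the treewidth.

A width-4 tree decomposition is:
Bags: B1 = {c, d, e, j, k}  B2 = {b, c, d, j, k}  B3 = {d, e, h, j, k}  B4 = {d, e, g, h, k}  B5 = {a, c, d, e, j}  B6 = {b, c, i, j, k}  B7 = {a, c, d, e, f}
Tree: B1–B2, B1–B3, B3–B4, B1–B5, B2–B6, B5–B7
Every bag has size at most 5, so the width is 5 − 1 = 4 and tw(G) ≤ 4. Conversely, {a, c, d, e, j} is a clique of size 5, and the vertices of any clique must share a bag in every tree decomposition; so some bag has ≥ 5 vertices and tw(G) ≥ 4. Combining the bounds, tw(G) = 4.

4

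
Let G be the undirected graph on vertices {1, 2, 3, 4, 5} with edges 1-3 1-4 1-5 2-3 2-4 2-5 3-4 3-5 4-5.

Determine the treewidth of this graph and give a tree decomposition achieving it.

Treewidth 3.
One optimal decomposition is:
Bags: B1 = {2, 3, 4, 5}  B2 = {1, 3, 4, 5}
Tree: B1–B2

Every bag has size at most 4, so the width is 4 − 1 = 3 and tw(G) ≤ 3. For the lower bound, the 4 vertices {1, 3, 4, 5} are pairwise adjacent, and any tree decomposition puts a clique entirely inside one bag — forcing width ≥ 3. The upper and lower bounds meet at 3, so that is the treewidth.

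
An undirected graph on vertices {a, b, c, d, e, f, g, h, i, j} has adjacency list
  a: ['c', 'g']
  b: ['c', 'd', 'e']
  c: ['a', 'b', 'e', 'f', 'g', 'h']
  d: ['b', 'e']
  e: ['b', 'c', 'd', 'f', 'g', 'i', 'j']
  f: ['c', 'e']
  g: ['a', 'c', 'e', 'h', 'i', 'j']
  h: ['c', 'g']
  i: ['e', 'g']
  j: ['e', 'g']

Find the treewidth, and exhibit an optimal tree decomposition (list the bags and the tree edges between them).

Treewidth 2.
One optimal decomposition is:
Bags: B1 = {e, g, i}  B2 = {c, e, g}  B3 = {b, c, e}  B4 = {c, e, f}  B5 = {c, g, h}  B6 = {b, d, e}  B7 = {e, g, j}  B8 = {a, c, g}
Tree: B1–B2, B2–B3, B3–B4, B2–B5, B3–B6, B2–B7, B5–B8

Every bag has size at most 3, so the width is 3 − 1 = 2 and tw(G) ≤ 2. For the lower bound, the 3 vertices {b, d, e} are pairwise adjacent, and any tree decomposition puts a clique entirely inside one bag — forcing width ≥ 2. Hence tw(G) = 2 exactly.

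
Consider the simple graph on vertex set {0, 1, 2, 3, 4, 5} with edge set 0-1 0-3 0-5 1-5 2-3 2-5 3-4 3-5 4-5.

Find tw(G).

A width-2 tree decomposition is:
Bags: B1 = {0, 3, 5}  B2 = {3, 4, 5}  B3 = {0, 1, 5}  B4 = {2, 3, 5}
Tree: B1–B2, B1–B3, B1–B4
Each bag holds 3 vertices, so the decomposition has width 2, which upper-bounds the treewidth. Conversely, {0, 1, 5} is a clique of size 3, and the vertices of any clique must share a bag in every tree decomposition; so some bag has ≥ 3 vertices and tw(G) ≥ 2. The upper and lower bounds meet at 2, so that is the treewidth.

2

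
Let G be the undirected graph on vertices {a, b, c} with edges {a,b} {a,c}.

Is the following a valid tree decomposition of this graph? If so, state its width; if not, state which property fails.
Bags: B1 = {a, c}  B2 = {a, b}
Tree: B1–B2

Checking the three conditions: (i) the bags cover all of {a, b, c}; (ii) for each edge, some bag contains both endpoints; (iii) the bags containing any fixed vertex form a subtree. All hold, so the decomposition is valid with width 2 − 1 = 1.

Yes; width 1.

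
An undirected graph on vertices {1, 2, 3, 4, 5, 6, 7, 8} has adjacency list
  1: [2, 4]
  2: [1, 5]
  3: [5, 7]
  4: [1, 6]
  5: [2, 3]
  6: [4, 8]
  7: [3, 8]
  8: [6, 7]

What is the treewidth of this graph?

2

A width-2 tree decomposition is:
Bags: B1 = {6, 7, 8}  B2 = {3, 6, 7}  B3 = {3, 5, 6}  B4 = {2, 5, 6}  B5 = {1, 2, 6}  B6 = {1, 4, 6}
Tree: B1–B2, B2–B3, B3–B4, B4–B5, B5–B6
The largest bag has 3 vertices, giving width 2; this decomposition certifies tw(G) ≤ 2. For the lower bound, G contains the cycle 6–8–7–3–5–2–1–4–6, so G is not a forest; only forests have treewidth ≤ 1, hence tw(G) ≥ 2. Combining the bounds, tw(G) = 2.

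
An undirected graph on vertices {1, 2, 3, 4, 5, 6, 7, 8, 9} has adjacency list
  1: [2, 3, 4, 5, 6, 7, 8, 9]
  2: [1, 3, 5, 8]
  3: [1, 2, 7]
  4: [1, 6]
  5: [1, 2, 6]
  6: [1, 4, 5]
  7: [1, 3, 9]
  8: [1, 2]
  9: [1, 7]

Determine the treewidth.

2

A width-2 tree decomposition is:
Bags: B1 = {1, 2, 3}  B2 = {1, 3, 7}  B3 = {1, 7, 9}  B4 = {1, 2, 8}  B5 = {1, 2, 5}  B6 = {1, 5, 6}  B7 = {1, 4, 6}
Tree: B1–B2, B2–B3, B1–B4, B4–B5, B5–B6, B6–B7
Every bag has size at most 3, so the width is 3 − 1 = 2 and tw(G) ≤ 2. On the other hand G contains the 3-clique {1, 2, 8}. A clique must lie in a single bag of any decomposition, so no decomposition can have width below 2. Therefore the treewidth is 2.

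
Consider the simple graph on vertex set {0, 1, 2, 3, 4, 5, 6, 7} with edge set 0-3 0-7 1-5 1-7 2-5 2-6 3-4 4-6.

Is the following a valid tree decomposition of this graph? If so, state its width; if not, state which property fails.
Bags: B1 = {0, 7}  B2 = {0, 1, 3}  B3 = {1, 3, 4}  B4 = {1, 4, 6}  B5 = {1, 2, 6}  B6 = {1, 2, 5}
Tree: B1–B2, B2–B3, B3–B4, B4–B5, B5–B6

No — edge (1,7) lies in no bag.

A tree decomposition must satisfy three properties: every vertex lies in some bag; for every edge, both endpoints lie together in some bag; and for every vertex, the bags containing it form a connected subtree. Here edge (1,7) lies in no bag, so the decomposition is invalid.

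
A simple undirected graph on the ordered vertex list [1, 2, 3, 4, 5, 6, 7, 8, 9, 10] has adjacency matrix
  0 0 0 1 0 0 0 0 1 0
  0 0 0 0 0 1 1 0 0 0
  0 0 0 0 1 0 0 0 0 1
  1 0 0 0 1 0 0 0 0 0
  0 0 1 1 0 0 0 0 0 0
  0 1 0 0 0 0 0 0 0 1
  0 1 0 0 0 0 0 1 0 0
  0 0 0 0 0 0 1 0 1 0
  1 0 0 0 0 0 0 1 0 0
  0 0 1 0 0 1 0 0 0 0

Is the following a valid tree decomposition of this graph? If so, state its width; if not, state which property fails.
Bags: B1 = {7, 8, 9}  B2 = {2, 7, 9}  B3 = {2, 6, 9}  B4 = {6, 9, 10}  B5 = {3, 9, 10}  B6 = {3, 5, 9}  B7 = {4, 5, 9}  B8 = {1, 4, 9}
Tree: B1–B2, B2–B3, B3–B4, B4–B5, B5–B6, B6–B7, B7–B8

Checking the three conditions: (i) the bags cover all of {1, 2, 3, 4, 5, 6, 7, 8, 9, 10}; (ii) for each edge, some bag contains both endpoints; (iii) the bags containing any fixed vertex form a subtree. All hold, so the decomposition is valid with width 3 − 1 = 2.

Yes; width 2.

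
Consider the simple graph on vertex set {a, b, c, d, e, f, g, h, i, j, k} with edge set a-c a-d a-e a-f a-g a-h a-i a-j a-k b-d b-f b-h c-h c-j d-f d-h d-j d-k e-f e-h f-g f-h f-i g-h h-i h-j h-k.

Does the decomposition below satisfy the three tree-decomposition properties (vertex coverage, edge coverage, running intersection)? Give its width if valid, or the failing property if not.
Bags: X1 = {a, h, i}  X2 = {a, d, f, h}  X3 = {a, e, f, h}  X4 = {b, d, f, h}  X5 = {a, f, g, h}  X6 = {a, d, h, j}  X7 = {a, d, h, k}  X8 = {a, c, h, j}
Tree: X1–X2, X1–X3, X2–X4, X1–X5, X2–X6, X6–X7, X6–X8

No — edge (f,i) lies in no bag.

A tree decomposition must satisfy three properties: every vertex lies in some bag; for every edge, both endpoints lie together in some bag; and for every vertex, the bags containing it form a connected subtree. Here edge (f,i) lies in no bag, so the decomposition is invalid.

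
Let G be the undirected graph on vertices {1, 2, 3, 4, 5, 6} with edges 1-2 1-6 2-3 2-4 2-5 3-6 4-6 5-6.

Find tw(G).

A width-2 tree decomposition is:
Bags: B1 = {1, 2, 6}  B2 = {2, 5, 6}  B3 = {2, 3, 6}  B4 = {2, 4, 6}
Tree: B1–B2, B2–B3, B3–B4
Every bag has size at most 3, so the width is 3 − 1 = 2 and tw(G) ≤ 2. For the lower bound, G contains the cycle 6–1–2–5–6, so G is not a forest; only forests have treewidth ≤ 1, hence tw(G) ≥ 2. The upper and lower bounds meet at 2, so that is the treewidth.

2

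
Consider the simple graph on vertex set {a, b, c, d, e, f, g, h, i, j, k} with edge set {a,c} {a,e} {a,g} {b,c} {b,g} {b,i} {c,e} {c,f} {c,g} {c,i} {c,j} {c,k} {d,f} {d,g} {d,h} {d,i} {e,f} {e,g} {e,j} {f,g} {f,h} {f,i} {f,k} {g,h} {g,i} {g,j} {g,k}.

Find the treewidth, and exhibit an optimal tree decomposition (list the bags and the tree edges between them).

Treewidth 3.
One such decomposition:
Bags: B1 = {c, f, g, i}  B2 = {d, f, g, i}  B3 = {c, e, f, g}  B4 = {c, e, g, j}  B5 = {b, c, g, i}  B6 = {c, f, g, k}  B7 = {a, c, e, g}  B8 = {d, f, g, h}
Tree: B1–B2, B1–B3, B3–B4, B1–B5, B3–B6, B4–B7, B2–B8

Every bag has size at most 4, so the width is 4 − 1 = 3 and tw(G) ≤ 3. For the lower bound, the 4 vertices {d, f, g, h} are pairwise adjacent, and any tree decomposition puts a clique entirely inside one bag — forcing width ≥ 3. Combining the bounds, tw(G) = 3.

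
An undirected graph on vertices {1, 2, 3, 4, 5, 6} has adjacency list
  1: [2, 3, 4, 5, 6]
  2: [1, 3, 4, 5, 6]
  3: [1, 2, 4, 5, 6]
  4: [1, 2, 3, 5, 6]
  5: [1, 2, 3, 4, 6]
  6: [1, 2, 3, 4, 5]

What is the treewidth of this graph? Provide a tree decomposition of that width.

Treewidth 5.
Bags: B1 = {1, 2, 3, 4, 5, 6}
Tree: (single bag)

With just one bag of size 6, the width is 6 − 1 = 5, so tw(G) ≤ 5. For the lower bound, the 6 vertices {1, 2, 3, 4, 5, 6} are pairwise adjacent, and any tree decomposition puts a clique entirely inside one bag — forcing width ≥ 5. The upper and lower bounds meet at 5, so that is the treewidth.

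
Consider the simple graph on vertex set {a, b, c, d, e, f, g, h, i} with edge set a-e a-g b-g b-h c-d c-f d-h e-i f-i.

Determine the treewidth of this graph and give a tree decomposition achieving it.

The largest bag has 3 vertices, giving width 2; this decomposition certifies tw(G) ≤ 2. For the lower bound, G contains the cycle i–e–a–g–b–h–d–c–f–i, so G is not a forest; only forests have treewidth ≤ 1, hence tw(G) ≥ 2. Hence tw(G) = 2 exactly.

Treewidth 2.
One optimal decomposition is:
Bags: B1 = {a, e, i}  B2 = {a, g, i}  B3 = {b, g, i}  B4 = {b, h, i}  B5 = {d, h, i}  B6 = {c, d, i}  B7 = {c, f, i}
Tree: B1–B2, B2–B3, B3–B4, B4–B5, B5–B6, B6–B7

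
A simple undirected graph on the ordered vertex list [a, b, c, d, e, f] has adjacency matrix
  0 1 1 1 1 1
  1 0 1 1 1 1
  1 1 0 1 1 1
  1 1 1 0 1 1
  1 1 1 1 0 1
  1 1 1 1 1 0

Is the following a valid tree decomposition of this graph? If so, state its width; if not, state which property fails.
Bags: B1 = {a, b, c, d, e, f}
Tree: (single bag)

Checking the three conditions: (i) the bags cover all of {a, b, c, d, e, f}; (ii) for each edge, some bag contains both endpoints; (iii) the bags containing any fixed vertex form a subtree. All hold, so the decomposition is valid with width 6 − 1 = 5.

Yes; width 5.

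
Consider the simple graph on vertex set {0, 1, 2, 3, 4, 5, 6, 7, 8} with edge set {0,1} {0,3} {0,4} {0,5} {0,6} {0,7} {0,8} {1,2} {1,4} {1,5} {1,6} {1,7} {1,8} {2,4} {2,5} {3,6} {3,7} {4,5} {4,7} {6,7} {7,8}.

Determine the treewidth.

3

A width-3 tree decomposition is:
Bags: B1 = {0, 1, 4, 7}  B2 = {0, 1, 7, 8}  B3 = {0, 1, 6, 7}  B4 = {0, 3, 6, 7}  B5 = {0, 1, 4, 5}  B6 = {1, 2, 4, 5}
Tree: B1–B2, B2–B3, B3–B4, B1–B5, B5–B6
Each bag holds 4 vertices, so the decomposition has width 3, which upper-bounds the treewidth. Conversely, {0, 1, 4, 5} is a clique of size 4, and the vertices of any clique must share a bag in every tree decomposition; so some bag has ≥ 4 vertices and tw(G) ≥ 3. Hence tw(G) = 3 exactly.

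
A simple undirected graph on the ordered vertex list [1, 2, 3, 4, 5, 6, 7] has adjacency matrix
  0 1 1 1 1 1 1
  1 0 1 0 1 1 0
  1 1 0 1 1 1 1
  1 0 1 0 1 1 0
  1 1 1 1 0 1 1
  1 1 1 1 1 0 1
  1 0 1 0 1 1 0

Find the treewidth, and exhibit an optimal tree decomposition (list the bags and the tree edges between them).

Every bag has size at most 5, so the width is 5 − 1 = 4 and tw(G) ≤ 4. On the other hand G contains the 5-clique {1, 2, 3, 5, 6}. A clique must lie in a single bag of any decomposition, so no decomposition can have width below 4. Combining the bounds, tw(G) = 4.

Treewidth 4.
Bags: B1 = {1, 2, 3, 5, 6}  B2 = {1, 3, 5, 6, 7}  B3 = {1, 3, 4, 5, 6}
Tree: B1–B2, B1–B3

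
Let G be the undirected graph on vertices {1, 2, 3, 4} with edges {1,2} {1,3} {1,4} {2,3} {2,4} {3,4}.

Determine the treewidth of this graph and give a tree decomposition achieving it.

With just one bag of size 4, the width is 4 − 1 = 3, so tw(G) ≤ 3. Conversely, {1, 2, 3, 4} is a clique of size 4, and the vertices of any clique must share a bag in every tree decomposition; so some bag has ≥ 4 vertices and tw(G) ≥ 3. Therefore the treewidth is 3.

Treewidth 3.
One optimal decomposition is:
Bags: B1 = {1, 2, 3, 4}
Tree: (single bag)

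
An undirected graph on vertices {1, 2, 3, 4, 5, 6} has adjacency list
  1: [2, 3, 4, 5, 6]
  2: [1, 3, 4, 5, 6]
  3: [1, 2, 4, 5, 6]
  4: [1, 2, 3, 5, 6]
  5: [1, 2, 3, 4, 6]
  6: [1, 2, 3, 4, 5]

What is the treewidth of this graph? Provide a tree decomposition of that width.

Treewidth 5.
Bags: B1 = {1, 2, 3, 4, 5, 6}
Tree: (single bag)

A single bag containing all 6 vertices is trivially a valid decomposition of width 5. On the other hand G contains the 6-clique {1, 2, 3, 4, 5, 6}. A clique must lie in a single bag of any decomposition, so no decomposition can have width below 5. Therefore the treewidth is 5.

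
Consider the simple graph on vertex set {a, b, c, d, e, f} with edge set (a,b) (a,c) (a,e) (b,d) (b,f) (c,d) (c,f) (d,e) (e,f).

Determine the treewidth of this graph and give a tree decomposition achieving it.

Treewidth 3.
Bags: B1 = {a, d, e, f}  B2 = {a, b, d, f}  B3 = {a, c, d, f}
Tree: B1–B2, B2–B3

The largest bag has 4 vertices, giving width 3; this decomposition certifies tw(G) ≤ 3. For the lower bound: the 4 vertex sets {a,e}, {b,d}, {f}, {c} are disjoint, each induces a connected subgraph, and every pair is joined by at least one edge of G. Contracting each set to a single vertex therefore yields K_{4} as a minor, and since treewidth is minor-monotone, tw(G) ≥ tw(K_{4}) = 3. Therefore the treewidth is 3.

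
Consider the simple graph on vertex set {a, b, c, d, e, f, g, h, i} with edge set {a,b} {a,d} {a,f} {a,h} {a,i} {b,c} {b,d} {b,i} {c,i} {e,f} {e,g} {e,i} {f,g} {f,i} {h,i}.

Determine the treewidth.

A width-2 tree decomposition is:
Bags: B1 = {a, b, i}  B2 = {a, f, i}  B3 = {a, b, d}  B4 = {b, c, i}  B5 = {e, f, i}  B6 = {e, f, g}  B7 = {a, h, i}
Tree: B1–B2, B1–B3, B1–B4, B2–B5, B5–B6, B1–B7
Every bag has size at most 3, so the width is 3 − 1 = 2 and tw(G) ≤ 2. On the other hand G contains the 3-clique {a, b, d}. A clique must lie in a single bag of any decomposition, so no decomposition can have width below 2. Hence tw(G) = 2 exactly.

2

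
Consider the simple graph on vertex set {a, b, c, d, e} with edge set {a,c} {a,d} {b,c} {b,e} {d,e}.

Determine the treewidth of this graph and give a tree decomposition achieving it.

Treewidth 2.
One such decomposition:
Bags: B1 = {a, c, d}  B2 = {b, c, d}  B3 = {b, d, e}
Tree: B1–B2, B2–B3

The largest bag has 3 vertices, giving width 2; this decomposition certifies tw(G) ≤ 2. For the lower bound, G contains the cycle d–a–c–b–e–d, so G is not a forest; only forests have treewidth ≤ 1, hence tw(G) ≥ 2. Therefore the treewidth is 2.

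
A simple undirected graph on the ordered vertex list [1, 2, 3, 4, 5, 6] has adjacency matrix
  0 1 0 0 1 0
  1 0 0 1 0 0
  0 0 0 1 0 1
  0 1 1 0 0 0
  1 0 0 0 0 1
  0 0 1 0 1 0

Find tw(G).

A width-2 tree decomposition is:
Bags: B1 = {2, 3, 4}  B2 = {1, 2, 3}  B3 = {1, 3, 5}  B4 = {3, 5, 6}
Tree: B1–B2, B2–B3, B3–B4
Each bag holds 3 vertices, so the decomposition has width 2, which upper-bounds the treewidth. Since 3–4–2–1–5–6–3 is a cycle in G, G is not acyclic. Forests are exactly the graphs of treewidth ≤ 1, so tw(G) ≥ 2. Combining the bounds, tw(G) = 2.

2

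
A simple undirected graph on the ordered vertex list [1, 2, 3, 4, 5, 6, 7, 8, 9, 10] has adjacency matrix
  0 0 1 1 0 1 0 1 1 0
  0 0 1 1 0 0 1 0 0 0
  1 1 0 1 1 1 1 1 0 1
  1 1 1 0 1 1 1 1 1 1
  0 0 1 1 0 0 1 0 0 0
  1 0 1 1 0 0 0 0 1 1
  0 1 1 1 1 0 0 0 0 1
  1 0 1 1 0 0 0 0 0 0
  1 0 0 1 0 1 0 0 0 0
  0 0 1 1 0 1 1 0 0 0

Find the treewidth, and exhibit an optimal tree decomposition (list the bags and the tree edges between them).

Every bag has size at most 4, so the width is 4 − 1 = 3 and tw(G) ≤ 3. For the lower bound, the 4 vertices {1, 4, 6, 9} are pairwise adjacent, and any tree decomposition puts a clique entirely inside one bag — forcing width ≥ 3. The upper and lower bounds meet at 3, so that is the treewidth.

Treewidth 3.
Bags: B1 = {3, 4, 7, 10}  B2 = {2, 3, 4, 7}  B3 = {3, 4, 6, 10}  B4 = {1, 3, 4, 6}  B5 = {3, 4, 5, 7}  B6 = {1, 3, 4, 8}  B7 = {1, 4, 6, 9}
Tree: B1–B2, B1–B3, B3–B4, B2–B5, B4–B6, B4–B7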